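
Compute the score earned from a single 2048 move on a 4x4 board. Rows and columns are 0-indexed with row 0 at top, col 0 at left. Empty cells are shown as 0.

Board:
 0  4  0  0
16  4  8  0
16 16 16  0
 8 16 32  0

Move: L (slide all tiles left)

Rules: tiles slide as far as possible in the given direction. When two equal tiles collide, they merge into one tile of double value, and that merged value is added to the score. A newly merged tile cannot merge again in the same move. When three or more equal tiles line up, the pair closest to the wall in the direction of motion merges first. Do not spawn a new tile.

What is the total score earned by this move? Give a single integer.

Answer: 32

Derivation:
Slide left:
row 0: [0, 4, 0, 0] -> [4, 0, 0, 0]  score +0 (running 0)
row 1: [16, 4, 8, 0] -> [16, 4, 8, 0]  score +0 (running 0)
row 2: [16, 16, 16, 0] -> [32, 16, 0, 0]  score +32 (running 32)
row 3: [8, 16, 32, 0] -> [8, 16, 32, 0]  score +0 (running 32)
Board after move:
 4  0  0  0
16  4  8  0
32 16  0  0
 8 16 32  0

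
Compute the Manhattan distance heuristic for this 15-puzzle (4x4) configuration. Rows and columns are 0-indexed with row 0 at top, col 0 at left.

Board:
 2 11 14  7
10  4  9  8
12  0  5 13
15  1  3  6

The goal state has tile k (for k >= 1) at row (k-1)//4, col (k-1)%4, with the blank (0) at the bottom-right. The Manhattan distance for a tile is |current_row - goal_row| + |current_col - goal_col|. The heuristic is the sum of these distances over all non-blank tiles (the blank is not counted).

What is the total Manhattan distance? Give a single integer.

Answer: 41

Derivation:
Tile 2: (0,0)->(0,1) = 1
Tile 11: (0,1)->(2,2) = 3
Tile 14: (0,2)->(3,1) = 4
Tile 7: (0,3)->(1,2) = 2
Tile 10: (1,0)->(2,1) = 2
Tile 4: (1,1)->(0,3) = 3
Tile 9: (1,2)->(2,0) = 3
Tile 8: (1,3)->(1,3) = 0
Tile 12: (2,0)->(2,3) = 3
Tile 5: (2,2)->(1,0) = 3
Tile 13: (2,3)->(3,0) = 4
Tile 15: (3,0)->(3,2) = 2
Tile 1: (3,1)->(0,0) = 4
Tile 3: (3,2)->(0,2) = 3
Tile 6: (3,3)->(1,1) = 4
Sum: 1 + 3 + 4 + 2 + 2 + 3 + 3 + 0 + 3 + 3 + 4 + 2 + 4 + 3 + 4 = 41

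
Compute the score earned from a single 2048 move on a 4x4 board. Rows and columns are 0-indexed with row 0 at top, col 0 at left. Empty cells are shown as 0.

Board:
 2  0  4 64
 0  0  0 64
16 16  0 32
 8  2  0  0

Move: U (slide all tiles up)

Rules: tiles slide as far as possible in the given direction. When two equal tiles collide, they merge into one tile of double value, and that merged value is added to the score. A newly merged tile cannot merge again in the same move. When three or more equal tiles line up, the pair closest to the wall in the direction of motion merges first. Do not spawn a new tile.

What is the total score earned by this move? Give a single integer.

Answer: 128

Derivation:
Slide up:
col 0: [2, 0, 16, 8] -> [2, 16, 8, 0]  score +0 (running 0)
col 1: [0, 0, 16, 2] -> [16, 2, 0, 0]  score +0 (running 0)
col 2: [4, 0, 0, 0] -> [4, 0, 0, 0]  score +0 (running 0)
col 3: [64, 64, 32, 0] -> [128, 32, 0, 0]  score +128 (running 128)
Board after move:
  2  16   4 128
 16   2   0  32
  8   0   0   0
  0   0   0   0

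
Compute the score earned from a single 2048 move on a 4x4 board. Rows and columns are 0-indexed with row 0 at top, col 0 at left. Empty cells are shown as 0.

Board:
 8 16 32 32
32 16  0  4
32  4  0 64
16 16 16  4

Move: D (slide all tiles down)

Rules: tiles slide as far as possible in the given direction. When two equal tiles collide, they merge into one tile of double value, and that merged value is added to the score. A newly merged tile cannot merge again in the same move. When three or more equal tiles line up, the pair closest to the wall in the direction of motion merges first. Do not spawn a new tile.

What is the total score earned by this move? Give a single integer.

Answer: 96

Derivation:
Slide down:
col 0: [8, 32, 32, 16] -> [0, 8, 64, 16]  score +64 (running 64)
col 1: [16, 16, 4, 16] -> [0, 32, 4, 16]  score +32 (running 96)
col 2: [32, 0, 0, 16] -> [0, 0, 32, 16]  score +0 (running 96)
col 3: [32, 4, 64, 4] -> [32, 4, 64, 4]  score +0 (running 96)
Board after move:
 0  0  0 32
 8 32  0  4
64  4 32 64
16 16 16  4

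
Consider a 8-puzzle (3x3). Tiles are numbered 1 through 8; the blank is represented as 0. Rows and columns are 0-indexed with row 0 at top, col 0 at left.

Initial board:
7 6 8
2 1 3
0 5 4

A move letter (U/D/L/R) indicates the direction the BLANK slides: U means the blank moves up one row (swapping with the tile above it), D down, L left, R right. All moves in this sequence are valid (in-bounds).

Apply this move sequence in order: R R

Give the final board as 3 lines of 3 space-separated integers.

Answer: 7 6 8
2 1 3
5 4 0

Derivation:
After move 1 (R):
7 6 8
2 1 3
5 0 4

After move 2 (R):
7 6 8
2 1 3
5 4 0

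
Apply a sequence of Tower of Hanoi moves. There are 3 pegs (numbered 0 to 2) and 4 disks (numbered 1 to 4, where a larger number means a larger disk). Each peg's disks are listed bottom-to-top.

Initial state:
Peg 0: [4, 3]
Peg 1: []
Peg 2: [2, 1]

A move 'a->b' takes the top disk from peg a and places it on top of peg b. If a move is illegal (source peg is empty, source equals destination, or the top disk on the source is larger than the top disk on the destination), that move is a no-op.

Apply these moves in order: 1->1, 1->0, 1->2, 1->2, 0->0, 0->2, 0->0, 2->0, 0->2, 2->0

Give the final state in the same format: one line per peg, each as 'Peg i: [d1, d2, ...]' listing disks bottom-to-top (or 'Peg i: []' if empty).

Answer: Peg 0: [4, 3, 1]
Peg 1: []
Peg 2: [2]

Derivation:
After move 1 (1->1):
Peg 0: [4, 3]
Peg 1: []
Peg 2: [2, 1]

After move 2 (1->0):
Peg 0: [4, 3]
Peg 1: []
Peg 2: [2, 1]

After move 3 (1->2):
Peg 0: [4, 3]
Peg 1: []
Peg 2: [2, 1]

After move 4 (1->2):
Peg 0: [4, 3]
Peg 1: []
Peg 2: [2, 1]

After move 5 (0->0):
Peg 0: [4, 3]
Peg 1: []
Peg 2: [2, 1]

After move 6 (0->2):
Peg 0: [4, 3]
Peg 1: []
Peg 2: [2, 1]

After move 7 (0->0):
Peg 0: [4, 3]
Peg 1: []
Peg 2: [2, 1]

After move 8 (2->0):
Peg 0: [4, 3, 1]
Peg 1: []
Peg 2: [2]

After move 9 (0->2):
Peg 0: [4, 3]
Peg 1: []
Peg 2: [2, 1]

After move 10 (2->0):
Peg 0: [4, 3, 1]
Peg 1: []
Peg 2: [2]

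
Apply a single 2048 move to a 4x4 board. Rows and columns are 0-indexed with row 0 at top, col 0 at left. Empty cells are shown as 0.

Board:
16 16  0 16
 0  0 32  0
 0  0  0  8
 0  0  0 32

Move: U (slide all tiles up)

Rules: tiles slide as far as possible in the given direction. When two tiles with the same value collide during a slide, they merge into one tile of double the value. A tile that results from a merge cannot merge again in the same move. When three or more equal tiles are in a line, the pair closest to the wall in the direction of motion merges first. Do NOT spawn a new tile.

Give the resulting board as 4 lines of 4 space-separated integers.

Answer: 16 16 32 16
 0  0  0  8
 0  0  0 32
 0  0  0  0

Derivation:
Slide up:
col 0: [16, 0, 0, 0] -> [16, 0, 0, 0]
col 1: [16, 0, 0, 0] -> [16, 0, 0, 0]
col 2: [0, 32, 0, 0] -> [32, 0, 0, 0]
col 3: [16, 0, 8, 32] -> [16, 8, 32, 0]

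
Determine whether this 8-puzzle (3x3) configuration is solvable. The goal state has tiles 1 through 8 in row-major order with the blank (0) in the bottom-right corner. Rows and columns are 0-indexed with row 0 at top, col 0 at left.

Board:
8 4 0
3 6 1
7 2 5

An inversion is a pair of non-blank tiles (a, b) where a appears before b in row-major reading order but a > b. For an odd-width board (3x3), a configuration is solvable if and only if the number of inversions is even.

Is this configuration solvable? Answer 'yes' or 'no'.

Answer: no

Derivation:
Inversions (pairs i<j in row-major order where tile[i] > tile[j] > 0): 17
17 is odd, so the puzzle is not solvable.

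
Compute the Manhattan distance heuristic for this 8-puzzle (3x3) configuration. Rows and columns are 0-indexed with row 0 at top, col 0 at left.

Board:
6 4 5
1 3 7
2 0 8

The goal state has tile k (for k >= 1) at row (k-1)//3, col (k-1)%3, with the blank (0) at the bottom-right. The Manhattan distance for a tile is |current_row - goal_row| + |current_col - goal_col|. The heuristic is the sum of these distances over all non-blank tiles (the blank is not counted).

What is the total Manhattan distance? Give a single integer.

Answer: 17

Derivation:
Tile 6: (0,0)->(1,2) = 3
Tile 4: (0,1)->(1,0) = 2
Tile 5: (0,2)->(1,1) = 2
Tile 1: (1,0)->(0,0) = 1
Tile 3: (1,1)->(0,2) = 2
Tile 7: (1,2)->(2,0) = 3
Tile 2: (2,0)->(0,1) = 3
Tile 8: (2,2)->(2,1) = 1
Sum: 3 + 2 + 2 + 1 + 2 + 3 + 3 + 1 = 17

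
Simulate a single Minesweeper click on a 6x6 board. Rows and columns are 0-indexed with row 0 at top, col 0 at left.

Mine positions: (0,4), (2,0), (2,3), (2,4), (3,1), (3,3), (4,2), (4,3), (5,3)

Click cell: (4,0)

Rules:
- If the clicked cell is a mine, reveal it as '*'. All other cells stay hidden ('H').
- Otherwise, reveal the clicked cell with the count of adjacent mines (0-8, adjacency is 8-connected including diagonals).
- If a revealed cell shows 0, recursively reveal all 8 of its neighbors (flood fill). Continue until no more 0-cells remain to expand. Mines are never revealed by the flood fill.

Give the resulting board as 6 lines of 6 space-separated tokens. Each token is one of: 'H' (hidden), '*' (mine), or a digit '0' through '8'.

H H H H H H
H H H H H H
H H H H H H
H H H H H H
1 H H H H H
H H H H H H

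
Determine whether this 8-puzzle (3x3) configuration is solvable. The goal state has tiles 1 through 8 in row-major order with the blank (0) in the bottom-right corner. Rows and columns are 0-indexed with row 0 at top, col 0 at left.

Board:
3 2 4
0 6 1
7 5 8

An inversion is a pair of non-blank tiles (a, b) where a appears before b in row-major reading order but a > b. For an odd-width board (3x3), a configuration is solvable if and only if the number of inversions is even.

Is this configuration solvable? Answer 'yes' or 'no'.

Inversions (pairs i<j in row-major order where tile[i] > tile[j] > 0): 7
7 is odd, so the puzzle is not solvable.

Answer: no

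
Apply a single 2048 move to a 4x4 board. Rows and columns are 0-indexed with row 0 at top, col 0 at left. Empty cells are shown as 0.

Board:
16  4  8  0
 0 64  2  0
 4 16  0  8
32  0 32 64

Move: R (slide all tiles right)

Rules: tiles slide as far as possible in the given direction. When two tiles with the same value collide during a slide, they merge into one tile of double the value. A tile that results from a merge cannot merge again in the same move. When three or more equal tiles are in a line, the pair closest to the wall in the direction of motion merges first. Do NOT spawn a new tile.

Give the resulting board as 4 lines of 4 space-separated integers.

Slide right:
row 0: [16, 4, 8, 0] -> [0, 16, 4, 8]
row 1: [0, 64, 2, 0] -> [0, 0, 64, 2]
row 2: [4, 16, 0, 8] -> [0, 4, 16, 8]
row 3: [32, 0, 32, 64] -> [0, 0, 64, 64]

Answer:  0 16  4  8
 0  0 64  2
 0  4 16  8
 0  0 64 64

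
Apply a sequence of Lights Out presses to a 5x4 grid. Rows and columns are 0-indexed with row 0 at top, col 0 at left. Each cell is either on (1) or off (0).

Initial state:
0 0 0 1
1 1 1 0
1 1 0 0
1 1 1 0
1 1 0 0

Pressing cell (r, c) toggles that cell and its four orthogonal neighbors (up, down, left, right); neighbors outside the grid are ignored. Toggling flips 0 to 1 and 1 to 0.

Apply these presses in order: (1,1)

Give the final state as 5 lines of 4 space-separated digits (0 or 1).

Answer: 0 1 0 1
0 0 0 0
1 0 0 0
1 1 1 0
1 1 0 0

Derivation:
After press 1 at (1,1):
0 1 0 1
0 0 0 0
1 0 0 0
1 1 1 0
1 1 0 0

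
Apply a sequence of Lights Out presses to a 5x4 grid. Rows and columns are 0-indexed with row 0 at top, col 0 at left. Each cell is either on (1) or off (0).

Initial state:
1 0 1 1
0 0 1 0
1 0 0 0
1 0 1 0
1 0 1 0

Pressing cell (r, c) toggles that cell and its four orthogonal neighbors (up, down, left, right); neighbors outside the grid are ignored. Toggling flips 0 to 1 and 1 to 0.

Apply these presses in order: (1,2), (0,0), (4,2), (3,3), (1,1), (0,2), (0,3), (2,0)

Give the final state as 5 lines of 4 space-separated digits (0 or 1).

After press 1 at (1,2):
1 0 0 1
0 1 0 1
1 0 1 0
1 0 1 0
1 0 1 0

After press 2 at (0,0):
0 1 0 1
1 1 0 1
1 0 1 0
1 0 1 0
1 0 1 0

After press 3 at (4,2):
0 1 0 1
1 1 0 1
1 0 1 0
1 0 0 0
1 1 0 1

After press 4 at (3,3):
0 1 0 1
1 1 0 1
1 0 1 1
1 0 1 1
1 1 0 0

After press 5 at (1,1):
0 0 0 1
0 0 1 1
1 1 1 1
1 0 1 1
1 1 0 0

After press 6 at (0,2):
0 1 1 0
0 0 0 1
1 1 1 1
1 0 1 1
1 1 0 0

After press 7 at (0,3):
0 1 0 1
0 0 0 0
1 1 1 1
1 0 1 1
1 1 0 0

After press 8 at (2,0):
0 1 0 1
1 0 0 0
0 0 1 1
0 0 1 1
1 1 0 0

Answer: 0 1 0 1
1 0 0 0
0 0 1 1
0 0 1 1
1 1 0 0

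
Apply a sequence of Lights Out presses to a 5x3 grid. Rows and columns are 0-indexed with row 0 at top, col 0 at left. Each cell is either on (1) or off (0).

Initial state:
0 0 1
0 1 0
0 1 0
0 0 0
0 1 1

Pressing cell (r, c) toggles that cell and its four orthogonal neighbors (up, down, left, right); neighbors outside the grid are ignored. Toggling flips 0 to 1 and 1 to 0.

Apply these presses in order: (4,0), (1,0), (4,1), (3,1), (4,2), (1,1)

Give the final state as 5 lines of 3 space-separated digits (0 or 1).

After press 1 at (4,0):
0 0 1
0 1 0
0 1 0
1 0 0
1 0 1

After press 2 at (1,0):
1 0 1
1 0 0
1 1 0
1 0 0
1 0 1

After press 3 at (4,1):
1 0 1
1 0 0
1 1 0
1 1 0
0 1 0

After press 4 at (3,1):
1 0 1
1 0 0
1 0 0
0 0 1
0 0 0

After press 5 at (4,2):
1 0 1
1 0 0
1 0 0
0 0 0
0 1 1

After press 6 at (1,1):
1 1 1
0 1 1
1 1 0
0 0 0
0 1 1

Answer: 1 1 1
0 1 1
1 1 0
0 0 0
0 1 1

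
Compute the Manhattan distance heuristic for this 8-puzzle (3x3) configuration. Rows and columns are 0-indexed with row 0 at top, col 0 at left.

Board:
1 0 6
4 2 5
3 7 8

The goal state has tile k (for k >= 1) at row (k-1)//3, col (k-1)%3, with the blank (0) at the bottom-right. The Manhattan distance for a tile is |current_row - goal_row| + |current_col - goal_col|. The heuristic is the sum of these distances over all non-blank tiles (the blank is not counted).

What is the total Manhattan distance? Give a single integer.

Tile 1: (0,0)->(0,0) = 0
Tile 6: (0,2)->(1,2) = 1
Tile 4: (1,0)->(1,0) = 0
Tile 2: (1,1)->(0,1) = 1
Tile 5: (1,2)->(1,1) = 1
Tile 3: (2,0)->(0,2) = 4
Tile 7: (2,1)->(2,0) = 1
Tile 8: (2,2)->(2,1) = 1
Sum: 0 + 1 + 0 + 1 + 1 + 4 + 1 + 1 = 9

Answer: 9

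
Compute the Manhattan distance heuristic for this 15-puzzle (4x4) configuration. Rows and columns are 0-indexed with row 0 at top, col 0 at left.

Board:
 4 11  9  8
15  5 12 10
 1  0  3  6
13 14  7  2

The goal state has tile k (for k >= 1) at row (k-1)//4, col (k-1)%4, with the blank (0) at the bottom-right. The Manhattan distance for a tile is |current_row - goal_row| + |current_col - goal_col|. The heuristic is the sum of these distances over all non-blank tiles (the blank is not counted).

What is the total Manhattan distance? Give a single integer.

Answer: 35

Derivation:
Tile 4: at (0,0), goal (0,3), distance |0-0|+|0-3| = 3
Tile 11: at (0,1), goal (2,2), distance |0-2|+|1-2| = 3
Tile 9: at (0,2), goal (2,0), distance |0-2|+|2-0| = 4
Tile 8: at (0,3), goal (1,3), distance |0-1|+|3-3| = 1
Tile 15: at (1,0), goal (3,2), distance |1-3|+|0-2| = 4
Tile 5: at (1,1), goal (1,0), distance |1-1|+|1-0| = 1
Tile 12: at (1,2), goal (2,3), distance |1-2|+|2-3| = 2
Tile 10: at (1,3), goal (2,1), distance |1-2|+|3-1| = 3
Tile 1: at (2,0), goal (0,0), distance |2-0|+|0-0| = 2
Tile 3: at (2,2), goal (0,2), distance |2-0|+|2-2| = 2
Tile 6: at (2,3), goal (1,1), distance |2-1|+|3-1| = 3
Tile 13: at (3,0), goal (3,0), distance |3-3|+|0-0| = 0
Tile 14: at (3,1), goal (3,1), distance |3-3|+|1-1| = 0
Tile 7: at (3,2), goal (1,2), distance |3-1|+|2-2| = 2
Tile 2: at (3,3), goal (0,1), distance |3-0|+|3-1| = 5
Sum: 3 + 3 + 4 + 1 + 4 + 1 + 2 + 3 + 2 + 2 + 3 + 0 + 0 + 2 + 5 = 35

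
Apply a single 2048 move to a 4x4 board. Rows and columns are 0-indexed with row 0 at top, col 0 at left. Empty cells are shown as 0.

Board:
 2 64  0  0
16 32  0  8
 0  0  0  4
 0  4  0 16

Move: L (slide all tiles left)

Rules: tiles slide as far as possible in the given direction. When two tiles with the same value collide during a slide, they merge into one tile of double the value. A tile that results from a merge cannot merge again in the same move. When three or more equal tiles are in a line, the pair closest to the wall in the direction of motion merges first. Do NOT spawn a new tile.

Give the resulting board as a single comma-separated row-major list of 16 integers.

Answer: 2, 64, 0, 0, 16, 32, 8, 0, 4, 0, 0, 0, 4, 16, 0, 0

Derivation:
Slide left:
row 0: [2, 64, 0, 0] -> [2, 64, 0, 0]
row 1: [16, 32, 0, 8] -> [16, 32, 8, 0]
row 2: [0, 0, 0, 4] -> [4, 0, 0, 0]
row 3: [0, 4, 0, 16] -> [4, 16, 0, 0]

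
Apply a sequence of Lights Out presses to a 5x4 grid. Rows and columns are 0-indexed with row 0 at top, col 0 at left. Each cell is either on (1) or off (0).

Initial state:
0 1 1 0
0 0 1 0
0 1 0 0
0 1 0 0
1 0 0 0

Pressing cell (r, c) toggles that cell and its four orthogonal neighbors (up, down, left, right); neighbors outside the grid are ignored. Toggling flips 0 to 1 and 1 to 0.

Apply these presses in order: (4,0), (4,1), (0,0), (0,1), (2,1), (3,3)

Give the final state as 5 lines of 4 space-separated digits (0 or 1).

Answer: 0 1 0 0
1 0 1 0
1 0 1 1
1 1 1 1
1 0 1 1

Derivation:
After press 1 at (4,0):
0 1 1 0
0 0 1 0
0 1 0 0
1 1 0 0
0 1 0 0

After press 2 at (4,1):
0 1 1 0
0 0 1 0
0 1 0 0
1 0 0 0
1 0 1 0

After press 3 at (0,0):
1 0 1 0
1 0 1 0
0 1 0 0
1 0 0 0
1 0 1 0

After press 4 at (0,1):
0 1 0 0
1 1 1 0
0 1 0 0
1 0 0 0
1 0 1 0

After press 5 at (2,1):
0 1 0 0
1 0 1 0
1 0 1 0
1 1 0 0
1 0 1 0

After press 6 at (3,3):
0 1 0 0
1 0 1 0
1 0 1 1
1 1 1 1
1 0 1 1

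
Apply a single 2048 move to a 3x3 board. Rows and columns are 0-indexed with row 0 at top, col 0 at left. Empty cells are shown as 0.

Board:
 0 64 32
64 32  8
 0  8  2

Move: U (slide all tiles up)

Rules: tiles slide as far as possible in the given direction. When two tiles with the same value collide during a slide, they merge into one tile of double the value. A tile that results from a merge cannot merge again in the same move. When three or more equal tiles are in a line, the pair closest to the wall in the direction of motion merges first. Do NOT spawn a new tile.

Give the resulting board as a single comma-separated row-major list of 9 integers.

Slide up:
col 0: [0, 64, 0] -> [64, 0, 0]
col 1: [64, 32, 8] -> [64, 32, 8]
col 2: [32, 8, 2] -> [32, 8, 2]

Answer: 64, 64, 32, 0, 32, 8, 0, 8, 2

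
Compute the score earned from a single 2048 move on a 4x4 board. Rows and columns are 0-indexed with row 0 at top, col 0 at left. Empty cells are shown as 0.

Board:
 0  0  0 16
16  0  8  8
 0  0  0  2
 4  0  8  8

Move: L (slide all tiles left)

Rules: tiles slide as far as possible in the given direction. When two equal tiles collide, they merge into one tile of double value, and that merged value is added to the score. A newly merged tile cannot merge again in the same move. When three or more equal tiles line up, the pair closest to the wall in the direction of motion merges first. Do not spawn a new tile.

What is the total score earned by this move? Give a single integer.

Slide left:
row 0: [0, 0, 0, 16] -> [16, 0, 0, 0]  score +0 (running 0)
row 1: [16, 0, 8, 8] -> [16, 16, 0, 0]  score +16 (running 16)
row 2: [0, 0, 0, 2] -> [2, 0, 0, 0]  score +0 (running 16)
row 3: [4, 0, 8, 8] -> [4, 16, 0, 0]  score +16 (running 32)
Board after move:
16  0  0  0
16 16  0  0
 2  0  0  0
 4 16  0  0

Answer: 32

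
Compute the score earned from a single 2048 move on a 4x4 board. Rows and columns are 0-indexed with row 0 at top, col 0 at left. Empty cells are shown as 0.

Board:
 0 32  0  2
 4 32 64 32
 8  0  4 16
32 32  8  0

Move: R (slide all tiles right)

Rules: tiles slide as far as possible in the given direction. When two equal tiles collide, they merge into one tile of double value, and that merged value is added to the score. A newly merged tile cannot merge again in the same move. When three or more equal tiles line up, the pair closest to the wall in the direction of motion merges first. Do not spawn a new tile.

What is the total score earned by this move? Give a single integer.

Slide right:
row 0: [0, 32, 0, 2] -> [0, 0, 32, 2]  score +0 (running 0)
row 1: [4, 32, 64, 32] -> [4, 32, 64, 32]  score +0 (running 0)
row 2: [8, 0, 4, 16] -> [0, 8, 4, 16]  score +0 (running 0)
row 3: [32, 32, 8, 0] -> [0, 0, 64, 8]  score +64 (running 64)
Board after move:
 0  0 32  2
 4 32 64 32
 0  8  4 16
 0  0 64  8

Answer: 64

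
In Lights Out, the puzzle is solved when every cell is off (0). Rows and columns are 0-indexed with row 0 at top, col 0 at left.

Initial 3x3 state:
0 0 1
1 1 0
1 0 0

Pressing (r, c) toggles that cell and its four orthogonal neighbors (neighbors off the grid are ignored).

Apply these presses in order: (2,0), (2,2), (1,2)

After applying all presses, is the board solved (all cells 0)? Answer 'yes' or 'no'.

After press 1 at (2,0):
0 0 1
0 1 0
0 1 0

After press 2 at (2,2):
0 0 1
0 1 1
0 0 1

After press 3 at (1,2):
0 0 0
0 0 0
0 0 0

Lights still on: 0

Answer: yes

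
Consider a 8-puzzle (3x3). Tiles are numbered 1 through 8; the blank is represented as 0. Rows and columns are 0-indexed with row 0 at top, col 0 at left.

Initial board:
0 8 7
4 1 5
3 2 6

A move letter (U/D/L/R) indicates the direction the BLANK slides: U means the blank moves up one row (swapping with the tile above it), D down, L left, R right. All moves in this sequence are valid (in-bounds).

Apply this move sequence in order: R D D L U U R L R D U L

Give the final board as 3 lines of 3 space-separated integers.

Answer: 0 1 7
8 2 5
4 3 6

Derivation:
After move 1 (R):
8 0 7
4 1 5
3 2 6

After move 2 (D):
8 1 7
4 0 5
3 2 6

After move 3 (D):
8 1 7
4 2 5
3 0 6

After move 4 (L):
8 1 7
4 2 5
0 3 6

After move 5 (U):
8 1 7
0 2 5
4 3 6

After move 6 (U):
0 1 7
8 2 5
4 3 6

After move 7 (R):
1 0 7
8 2 5
4 3 6

After move 8 (L):
0 1 7
8 2 5
4 3 6

After move 9 (R):
1 0 7
8 2 5
4 3 6

After move 10 (D):
1 2 7
8 0 5
4 3 6

After move 11 (U):
1 0 7
8 2 5
4 3 6

After move 12 (L):
0 1 7
8 2 5
4 3 6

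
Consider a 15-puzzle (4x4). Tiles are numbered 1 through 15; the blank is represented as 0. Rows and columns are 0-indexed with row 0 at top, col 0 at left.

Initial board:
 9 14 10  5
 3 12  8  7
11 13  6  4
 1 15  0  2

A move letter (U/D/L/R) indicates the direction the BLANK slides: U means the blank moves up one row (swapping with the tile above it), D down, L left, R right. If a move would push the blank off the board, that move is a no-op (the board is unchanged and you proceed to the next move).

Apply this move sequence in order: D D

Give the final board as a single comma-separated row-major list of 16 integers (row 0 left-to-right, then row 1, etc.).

Answer: 9, 14, 10, 5, 3, 12, 8, 7, 11, 13, 6, 4, 1, 15, 0, 2

Derivation:
After move 1 (D):
 9 14 10  5
 3 12  8  7
11 13  6  4
 1 15  0  2

After move 2 (D):
 9 14 10  5
 3 12  8  7
11 13  6  4
 1 15  0  2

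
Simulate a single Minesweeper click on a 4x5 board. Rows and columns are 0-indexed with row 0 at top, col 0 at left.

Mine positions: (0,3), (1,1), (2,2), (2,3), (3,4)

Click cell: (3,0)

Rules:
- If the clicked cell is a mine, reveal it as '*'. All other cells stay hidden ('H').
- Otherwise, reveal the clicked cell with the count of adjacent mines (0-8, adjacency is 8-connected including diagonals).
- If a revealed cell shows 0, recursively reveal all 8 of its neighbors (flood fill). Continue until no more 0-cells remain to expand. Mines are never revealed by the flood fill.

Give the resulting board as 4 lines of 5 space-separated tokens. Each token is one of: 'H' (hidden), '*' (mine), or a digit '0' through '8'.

H H H H H
H H H H H
1 2 H H H
0 1 H H H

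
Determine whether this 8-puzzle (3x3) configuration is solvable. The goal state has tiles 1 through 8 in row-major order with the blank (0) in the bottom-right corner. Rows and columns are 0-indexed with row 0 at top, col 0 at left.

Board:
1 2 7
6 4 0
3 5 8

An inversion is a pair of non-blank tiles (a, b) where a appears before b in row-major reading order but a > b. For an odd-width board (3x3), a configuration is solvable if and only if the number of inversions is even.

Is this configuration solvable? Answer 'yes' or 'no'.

Inversions (pairs i<j in row-major order where tile[i] > tile[j] > 0): 8
8 is even, so the puzzle is solvable.

Answer: yes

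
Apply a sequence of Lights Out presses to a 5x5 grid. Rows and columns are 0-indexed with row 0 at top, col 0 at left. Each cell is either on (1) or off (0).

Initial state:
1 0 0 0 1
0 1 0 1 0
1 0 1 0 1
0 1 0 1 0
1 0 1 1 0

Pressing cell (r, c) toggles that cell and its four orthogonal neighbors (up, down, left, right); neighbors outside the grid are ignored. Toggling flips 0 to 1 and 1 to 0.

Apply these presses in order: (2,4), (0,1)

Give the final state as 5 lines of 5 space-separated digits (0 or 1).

After press 1 at (2,4):
1 0 0 0 1
0 1 0 1 1
1 0 1 1 0
0 1 0 1 1
1 0 1 1 0

After press 2 at (0,1):
0 1 1 0 1
0 0 0 1 1
1 0 1 1 0
0 1 0 1 1
1 0 1 1 0

Answer: 0 1 1 0 1
0 0 0 1 1
1 0 1 1 0
0 1 0 1 1
1 0 1 1 0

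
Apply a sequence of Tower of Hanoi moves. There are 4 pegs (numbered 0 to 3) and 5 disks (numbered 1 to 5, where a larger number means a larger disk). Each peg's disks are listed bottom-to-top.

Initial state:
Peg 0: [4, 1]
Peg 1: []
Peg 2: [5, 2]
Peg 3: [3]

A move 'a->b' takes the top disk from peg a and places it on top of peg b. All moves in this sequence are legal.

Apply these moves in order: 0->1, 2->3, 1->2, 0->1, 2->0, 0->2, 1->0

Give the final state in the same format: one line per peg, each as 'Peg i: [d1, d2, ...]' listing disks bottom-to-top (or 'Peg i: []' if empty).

Answer: Peg 0: [4]
Peg 1: []
Peg 2: [5, 1]
Peg 3: [3, 2]

Derivation:
After move 1 (0->1):
Peg 0: [4]
Peg 1: [1]
Peg 2: [5, 2]
Peg 3: [3]

After move 2 (2->3):
Peg 0: [4]
Peg 1: [1]
Peg 2: [5]
Peg 3: [3, 2]

After move 3 (1->2):
Peg 0: [4]
Peg 1: []
Peg 2: [5, 1]
Peg 3: [3, 2]

After move 4 (0->1):
Peg 0: []
Peg 1: [4]
Peg 2: [5, 1]
Peg 3: [3, 2]

After move 5 (2->0):
Peg 0: [1]
Peg 1: [4]
Peg 2: [5]
Peg 3: [3, 2]

After move 6 (0->2):
Peg 0: []
Peg 1: [4]
Peg 2: [5, 1]
Peg 3: [3, 2]

After move 7 (1->0):
Peg 0: [4]
Peg 1: []
Peg 2: [5, 1]
Peg 3: [3, 2]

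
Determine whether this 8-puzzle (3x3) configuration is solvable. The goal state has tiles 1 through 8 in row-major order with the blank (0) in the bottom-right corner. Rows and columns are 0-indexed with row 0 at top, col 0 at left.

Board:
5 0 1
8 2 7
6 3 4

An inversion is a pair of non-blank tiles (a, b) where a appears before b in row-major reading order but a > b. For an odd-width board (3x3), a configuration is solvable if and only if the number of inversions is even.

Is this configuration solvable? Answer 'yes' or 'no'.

Inversions (pairs i<j in row-major order where tile[i] > tile[j] > 0): 14
14 is even, so the puzzle is solvable.

Answer: yes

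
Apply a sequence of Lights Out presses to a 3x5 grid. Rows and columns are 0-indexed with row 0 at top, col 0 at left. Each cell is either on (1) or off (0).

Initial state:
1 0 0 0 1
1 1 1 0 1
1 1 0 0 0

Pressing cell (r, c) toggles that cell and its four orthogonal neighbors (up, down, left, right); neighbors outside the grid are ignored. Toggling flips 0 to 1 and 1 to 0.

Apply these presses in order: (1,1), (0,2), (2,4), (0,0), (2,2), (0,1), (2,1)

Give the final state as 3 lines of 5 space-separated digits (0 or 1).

Answer: 1 0 0 1 1
1 0 0 0 0
0 0 0 0 1

Derivation:
After press 1 at (1,1):
1 1 0 0 1
0 0 0 0 1
1 0 0 0 0

After press 2 at (0,2):
1 0 1 1 1
0 0 1 0 1
1 0 0 0 0

After press 3 at (2,4):
1 0 1 1 1
0 0 1 0 0
1 0 0 1 1

After press 4 at (0,0):
0 1 1 1 1
1 0 1 0 0
1 0 0 1 1

After press 5 at (2,2):
0 1 1 1 1
1 0 0 0 0
1 1 1 0 1

After press 6 at (0,1):
1 0 0 1 1
1 1 0 0 0
1 1 1 0 1

After press 7 at (2,1):
1 0 0 1 1
1 0 0 0 0
0 0 0 0 1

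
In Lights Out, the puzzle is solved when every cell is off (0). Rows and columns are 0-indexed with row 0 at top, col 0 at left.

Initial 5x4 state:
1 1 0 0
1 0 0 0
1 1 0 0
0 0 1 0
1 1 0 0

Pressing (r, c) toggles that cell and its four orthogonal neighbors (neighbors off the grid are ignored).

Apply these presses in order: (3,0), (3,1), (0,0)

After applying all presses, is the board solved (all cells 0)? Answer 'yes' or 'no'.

After press 1 at (3,0):
1 1 0 0
1 0 0 0
0 1 0 0
1 1 1 0
0 1 0 0

After press 2 at (3,1):
1 1 0 0
1 0 0 0
0 0 0 0
0 0 0 0
0 0 0 0

After press 3 at (0,0):
0 0 0 0
0 0 0 0
0 0 0 0
0 0 0 0
0 0 0 0

Lights still on: 0

Answer: yes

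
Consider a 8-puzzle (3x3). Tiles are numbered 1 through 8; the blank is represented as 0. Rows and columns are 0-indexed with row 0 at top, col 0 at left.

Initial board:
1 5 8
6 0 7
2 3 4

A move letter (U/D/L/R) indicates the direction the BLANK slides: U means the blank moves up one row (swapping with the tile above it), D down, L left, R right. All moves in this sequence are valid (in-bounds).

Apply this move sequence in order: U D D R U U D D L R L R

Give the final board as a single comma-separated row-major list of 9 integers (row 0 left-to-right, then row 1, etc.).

Answer: 1, 5, 8, 6, 3, 7, 2, 4, 0

Derivation:
After move 1 (U):
1 0 8
6 5 7
2 3 4

After move 2 (D):
1 5 8
6 0 7
2 3 4

After move 3 (D):
1 5 8
6 3 7
2 0 4

After move 4 (R):
1 5 8
6 3 7
2 4 0

After move 5 (U):
1 5 8
6 3 0
2 4 7

After move 6 (U):
1 5 0
6 3 8
2 4 7

After move 7 (D):
1 5 8
6 3 0
2 4 7

After move 8 (D):
1 5 8
6 3 7
2 4 0

After move 9 (L):
1 5 8
6 3 7
2 0 4

After move 10 (R):
1 5 8
6 3 7
2 4 0

After move 11 (L):
1 5 8
6 3 7
2 0 4

After move 12 (R):
1 5 8
6 3 7
2 4 0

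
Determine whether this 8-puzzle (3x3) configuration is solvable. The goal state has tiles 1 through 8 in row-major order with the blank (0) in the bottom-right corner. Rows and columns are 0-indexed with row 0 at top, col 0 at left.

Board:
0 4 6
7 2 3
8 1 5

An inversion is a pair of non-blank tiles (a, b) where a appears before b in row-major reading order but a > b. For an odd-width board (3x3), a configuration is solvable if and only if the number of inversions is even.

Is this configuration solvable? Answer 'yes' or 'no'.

Inversions (pairs i<j in row-major order where tile[i] > tile[j] > 0): 15
15 is odd, so the puzzle is not solvable.

Answer: no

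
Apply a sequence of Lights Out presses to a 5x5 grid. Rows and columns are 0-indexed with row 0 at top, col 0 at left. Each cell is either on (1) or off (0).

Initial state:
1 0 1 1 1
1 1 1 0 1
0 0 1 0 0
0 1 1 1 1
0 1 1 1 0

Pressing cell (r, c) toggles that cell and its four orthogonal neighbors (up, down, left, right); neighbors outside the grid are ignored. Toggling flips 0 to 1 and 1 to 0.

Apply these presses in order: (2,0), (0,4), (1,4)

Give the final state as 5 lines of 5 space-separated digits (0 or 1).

After press 1 at (2,0):
1 0 1 1 1
0 1 1 0 1
1 1 1 0 0
1 1 1 1 1
0 1 1 1 0

After press 2 at (0,4):
1 0 1 0 0
0 1 1 0 0
1 1 1 0 0
1 1 1 1 1
0 1 1 1 0

After press 3 at (1,4):
1 0 1 0 1
0 1 1 1 1
1 1 1 0 1
1 1 1 1 1
0 1 1 1 0

Answer: 1 0 1 0 1
0 1 1 1 1
1 1 1 0 1
1 1 1 1 1
0 1 1 1 0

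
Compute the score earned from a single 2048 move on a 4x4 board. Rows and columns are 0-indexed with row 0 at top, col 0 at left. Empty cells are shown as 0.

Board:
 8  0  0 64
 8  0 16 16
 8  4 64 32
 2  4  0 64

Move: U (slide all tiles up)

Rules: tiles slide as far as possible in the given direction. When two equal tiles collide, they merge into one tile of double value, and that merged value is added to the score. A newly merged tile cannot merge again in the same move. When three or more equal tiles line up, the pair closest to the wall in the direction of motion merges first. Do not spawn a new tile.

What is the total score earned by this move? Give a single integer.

Slide up:
col 0: [8, 8, 8, 2] -> [16, 8, 2, 0]  score +16 (running 16)
col 1: [0, 0, 4, 4] -> [8, 0, 0, 0]  score +8 (running 24)
col 2: [0, 16, 64, 0] -> [16, 64, 0, 0]  score +0 (running 24)
col 3: [64, 16, 32, 64] -> [64, 16, 32, 64]  score +0 (running 24)
Board after move:
16  8 16 64
 8  0 64 16
 2  0  0 32
 0  0  0 64

Answer: 24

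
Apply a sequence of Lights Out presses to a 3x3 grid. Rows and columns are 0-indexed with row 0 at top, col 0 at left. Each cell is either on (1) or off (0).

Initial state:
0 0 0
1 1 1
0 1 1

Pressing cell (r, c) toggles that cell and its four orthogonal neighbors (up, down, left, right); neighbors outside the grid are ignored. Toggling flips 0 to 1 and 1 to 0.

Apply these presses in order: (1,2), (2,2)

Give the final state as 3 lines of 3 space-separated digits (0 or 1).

After press 1 at (1,2):
0 0 1
1 0 0
0 1 0

After press 2 at (2,2):
0 0 1
1 0 1
0 0 1

Answer: 0 0 1
1 0 1
0 0 1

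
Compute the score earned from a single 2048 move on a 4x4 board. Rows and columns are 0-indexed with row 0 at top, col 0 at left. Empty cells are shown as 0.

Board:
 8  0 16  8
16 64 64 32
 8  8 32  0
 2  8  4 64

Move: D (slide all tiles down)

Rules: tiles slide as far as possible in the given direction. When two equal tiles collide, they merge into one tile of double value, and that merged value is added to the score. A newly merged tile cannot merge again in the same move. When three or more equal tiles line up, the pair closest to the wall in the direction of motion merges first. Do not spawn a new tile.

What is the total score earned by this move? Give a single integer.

Slide down:
col 0: [8, 16, 8, 2] -> [8, 16, 8, 2]  score +0 (running 0)
col 1: [0, 64, 8, 8] -> [0, 0, 64, 16]  score +16 (running 16)
col 2: [16, 64, 32, 4] -> [16, 64, 32, 4]  score +0 (running 16)
col 3: [8, 32, 0, 64] -> [0, 8, 32, 64]  score +0 (running 16)
Board after move:
 8  0 16  0
16  0 64  8
 8 64 32 32
 2 16  4 64

Answer: 16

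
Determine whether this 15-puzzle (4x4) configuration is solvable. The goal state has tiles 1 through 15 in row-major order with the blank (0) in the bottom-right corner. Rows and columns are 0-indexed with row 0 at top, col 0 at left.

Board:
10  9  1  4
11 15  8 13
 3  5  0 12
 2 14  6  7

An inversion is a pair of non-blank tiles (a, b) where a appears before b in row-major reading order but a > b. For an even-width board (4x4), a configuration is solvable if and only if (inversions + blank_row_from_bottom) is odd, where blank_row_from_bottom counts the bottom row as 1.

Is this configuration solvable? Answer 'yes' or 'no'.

Answer: no

Derivation:
Inversions: 52
Blank is in row 2 (0-indexed from top), which is row 2 counting from the bottom (bottom = 1).
52 + 2 = 54, which is even, so the puzzle is not solvable.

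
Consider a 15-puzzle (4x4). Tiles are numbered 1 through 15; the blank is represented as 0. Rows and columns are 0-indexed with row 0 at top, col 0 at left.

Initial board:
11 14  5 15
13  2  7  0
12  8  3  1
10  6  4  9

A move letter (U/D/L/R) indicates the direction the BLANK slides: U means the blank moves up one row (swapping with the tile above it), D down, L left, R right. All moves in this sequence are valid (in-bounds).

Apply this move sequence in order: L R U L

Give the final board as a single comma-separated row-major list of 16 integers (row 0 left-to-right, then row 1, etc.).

After move 1 (L):
11 14  5 15
13  2  0  7
12  8  3  1
10  6  4  9

After move 2 (R):
11 14  5 15
13  2  7  0
12  8  3  1
10  6  4  9

After move 3 (U):
11 14  5  0
13  2  7 15
12  8  3  1
10  6  4  9

After move 4 (L):
11 14  0  5
13  2  7 15
12  8  3  1
10  6  4  9

Answer: 11, 14, 0, 5, 13, 2, 7, 15, 12, 8, 3, 1, 10, 6, 4, 9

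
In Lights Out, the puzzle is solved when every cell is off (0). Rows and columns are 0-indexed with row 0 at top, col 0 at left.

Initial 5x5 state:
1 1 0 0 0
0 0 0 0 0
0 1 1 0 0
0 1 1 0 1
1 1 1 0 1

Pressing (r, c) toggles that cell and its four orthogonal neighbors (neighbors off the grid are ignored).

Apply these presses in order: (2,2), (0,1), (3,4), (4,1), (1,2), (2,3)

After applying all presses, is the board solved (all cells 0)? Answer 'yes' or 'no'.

After press 1 at (2,2):
1 1 0 0 0
0 0 1 0 0
0 0 0 1 0
0 1 0 0 1
1 1 1 0 1

After press 2 at (0,1):
0 0 1 0 0
0 1 1 0 0
0 0 0 1 0
0 1 0 0 1
1 1 1 0 1

After press 3 at (3,4):
0 0 1 0 0
0 1 1 0 0
0 0 0 1 1
0 1 0 1 0
1 1 1 0 0

After press 4 at (4,1):
0 0 1 0 0
0 1 1 0 0
0 0 0 1 1
0 0 0 1 0
0 0 0 0 0

After press 5 at (1,2):
0 0 0 0 0
0 0 0 1 0
0 0 1 1 1
0 0 0 1 0
0 0 0 0 0

After press 6 at (2,3):
0 0 0 0 0
0 0 0 0 0
0 0 0 0 0
0 0 0 0 0
0 0 0 0 0

Lights still on: 0

Answer: yes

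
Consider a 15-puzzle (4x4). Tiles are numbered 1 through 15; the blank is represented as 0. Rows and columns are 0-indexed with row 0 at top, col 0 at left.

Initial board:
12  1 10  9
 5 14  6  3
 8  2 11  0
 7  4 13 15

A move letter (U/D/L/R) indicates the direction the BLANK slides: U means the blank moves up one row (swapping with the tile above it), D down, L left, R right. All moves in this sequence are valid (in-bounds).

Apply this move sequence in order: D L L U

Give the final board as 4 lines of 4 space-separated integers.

After move 1 (D):
12  1 10  9
 5 14  6  3
 8  2 11 15
 7  4 13  0

After move 2 (L):
12  1 10  9
 5 14  6  3
 8  2 11 15
 7  4  0 13

After move 3 (L):
12  1 10  9
 5 14  6  3
 8  2 11 15
 7  0  4 13

After move 4 (U):
12  1 10  9
 5 14  6  3
 8  0 11 15
 7  2  4 13

Answer: 12  1 10  9
 5 14  6  3
 8  0 11 15
 7  2  4 13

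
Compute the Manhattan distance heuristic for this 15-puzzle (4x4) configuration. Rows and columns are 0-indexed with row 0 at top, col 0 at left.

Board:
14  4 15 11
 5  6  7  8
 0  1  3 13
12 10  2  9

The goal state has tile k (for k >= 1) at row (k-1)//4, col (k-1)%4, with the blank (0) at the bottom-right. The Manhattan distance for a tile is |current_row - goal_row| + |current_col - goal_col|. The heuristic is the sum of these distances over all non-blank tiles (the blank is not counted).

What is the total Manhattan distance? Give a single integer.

Answer: 34

Derivation:
Tile 14: at (0,0), goal (3,1), distance |0-3|+|0-1| = 4
Tile 4: at (0,1), goal (0,3), distance |0-0|+|1-3| = 2
Tile 15: at (0,2), goal (3,2), distance |0-3|+|2-2| = 3
Tile 11: at (0,3), goal (2,2), distance |0-2|+|3-2| = 3
Tile 5: at (1,0), goal (1,0), distance |1-1|+|0-0| = 0
Tile 6: at (1,1), goal (1,1), distance |1-1|+|1-1| = 0
Tile 7: at (1,2), goal (1,2), distance |1-1|+|2-2| = 0
Tile 8: at (1,3), goal (1,3), distance |1-1|+|3-3| = 0
Tile 1: at (2,1), goal (0,0), distance |2-0|+|1-0| = 3
Tile 3: at (2,2), goal (0,2), distance |2-0|+|2-2| = 2
Tile 13: at (2,3), goal (3,0), distance |2-3|+|3-0| = 4
Tile 12: at (3,0), goal (2,3), distance |3-2|+|0-3| = 4
Tile 10: at (3,1), goal (2,1), distance |3-2|+|1-1| = 1
Tile 2: at (3,2), goal (0,1), distance |3-0|+|2-1| = 4
Tile 9: at (3,3), goal (2,0), distance |3-2|+|3-0| = 4
Sum: 4 + 2 + 3 + 3 + 0 + 0 + 0 + 0 + 3 + 2 + 4 + 4 + 1 + 4 + 4 = 34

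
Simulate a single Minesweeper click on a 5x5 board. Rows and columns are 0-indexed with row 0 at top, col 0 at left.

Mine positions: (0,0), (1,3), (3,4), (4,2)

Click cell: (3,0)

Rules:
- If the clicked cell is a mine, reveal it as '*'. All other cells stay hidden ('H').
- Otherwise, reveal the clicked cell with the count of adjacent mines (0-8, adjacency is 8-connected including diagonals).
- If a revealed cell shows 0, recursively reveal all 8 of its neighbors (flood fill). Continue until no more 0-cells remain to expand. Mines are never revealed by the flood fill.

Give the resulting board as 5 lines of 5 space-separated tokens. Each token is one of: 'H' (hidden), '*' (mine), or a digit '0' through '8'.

H H H H H
1 1 1 H H
0 0 1 H H
0 1 1 H H
0 1 H H H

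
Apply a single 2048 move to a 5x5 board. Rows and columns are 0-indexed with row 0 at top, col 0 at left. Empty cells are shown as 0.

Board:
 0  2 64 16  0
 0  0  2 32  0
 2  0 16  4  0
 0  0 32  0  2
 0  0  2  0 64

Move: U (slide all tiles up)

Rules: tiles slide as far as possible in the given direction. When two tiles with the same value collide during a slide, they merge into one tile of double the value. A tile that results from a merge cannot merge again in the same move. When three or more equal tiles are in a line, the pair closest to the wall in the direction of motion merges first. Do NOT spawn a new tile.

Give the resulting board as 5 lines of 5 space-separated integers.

Answer:  2  2 64 16  2
 0  0  2 32 64
 0  0 16  4  0
 0  0 32  0  0
 0  0  2  0  0

Derivation:
Slide up:
col 0: [0, 0, 2, 0, 0] -> [2, 0, 0, 0, 0]
col 1: [2, 0, 0, 0, 0] -> [2, 0, 0, 0, 0]
col 2: [64, 2, 16, 32, 2] -> [64, 2, 16, 32, 2]
col 3: [16, 32, 4, 0, 0] -> [16, 32, 4, 0, 0]
col 4: [0, 0, 0, 2, 64] -> [2, 64, 0, 0, 0]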